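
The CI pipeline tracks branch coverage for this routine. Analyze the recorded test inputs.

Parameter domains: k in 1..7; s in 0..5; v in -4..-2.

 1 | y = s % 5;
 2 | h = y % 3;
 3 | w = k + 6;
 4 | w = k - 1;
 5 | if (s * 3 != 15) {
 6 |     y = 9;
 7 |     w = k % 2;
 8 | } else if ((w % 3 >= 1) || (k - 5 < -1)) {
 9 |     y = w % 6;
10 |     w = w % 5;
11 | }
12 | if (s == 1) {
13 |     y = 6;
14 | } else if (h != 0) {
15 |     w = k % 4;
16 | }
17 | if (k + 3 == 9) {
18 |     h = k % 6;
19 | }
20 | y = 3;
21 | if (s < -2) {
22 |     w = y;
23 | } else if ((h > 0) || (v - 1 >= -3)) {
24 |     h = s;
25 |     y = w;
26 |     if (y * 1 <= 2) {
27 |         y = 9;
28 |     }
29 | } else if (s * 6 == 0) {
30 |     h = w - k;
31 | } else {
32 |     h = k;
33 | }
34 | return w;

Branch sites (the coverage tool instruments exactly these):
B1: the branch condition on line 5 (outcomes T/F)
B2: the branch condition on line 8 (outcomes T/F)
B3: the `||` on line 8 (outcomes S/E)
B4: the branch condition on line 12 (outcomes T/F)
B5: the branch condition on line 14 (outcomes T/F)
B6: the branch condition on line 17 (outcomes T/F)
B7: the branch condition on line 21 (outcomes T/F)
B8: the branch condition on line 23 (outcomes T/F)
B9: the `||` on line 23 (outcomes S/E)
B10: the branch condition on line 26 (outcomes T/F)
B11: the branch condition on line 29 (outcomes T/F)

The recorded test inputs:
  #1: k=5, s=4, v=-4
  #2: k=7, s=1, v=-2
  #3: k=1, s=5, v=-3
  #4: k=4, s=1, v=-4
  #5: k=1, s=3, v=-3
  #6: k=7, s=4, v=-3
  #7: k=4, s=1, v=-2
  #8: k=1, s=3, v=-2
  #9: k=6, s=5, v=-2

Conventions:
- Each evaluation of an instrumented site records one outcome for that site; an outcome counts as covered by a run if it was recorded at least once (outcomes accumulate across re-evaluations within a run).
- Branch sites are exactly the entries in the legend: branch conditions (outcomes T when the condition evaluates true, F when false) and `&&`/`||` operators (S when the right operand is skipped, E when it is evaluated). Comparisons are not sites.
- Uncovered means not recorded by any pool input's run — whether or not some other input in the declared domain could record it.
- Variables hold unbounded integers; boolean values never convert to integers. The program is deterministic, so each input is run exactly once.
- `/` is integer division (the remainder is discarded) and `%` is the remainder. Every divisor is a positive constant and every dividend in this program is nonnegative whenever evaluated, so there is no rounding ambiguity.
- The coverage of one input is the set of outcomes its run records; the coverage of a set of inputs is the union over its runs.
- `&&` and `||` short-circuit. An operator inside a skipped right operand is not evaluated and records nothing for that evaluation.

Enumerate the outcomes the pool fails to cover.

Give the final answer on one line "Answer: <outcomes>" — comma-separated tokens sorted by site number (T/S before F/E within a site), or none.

test 1 (k=5, s=4, v=-4) hits B1=T, B4=F, B5=T, B6=F, B7=F, B8=T, B9=S, B10=T
test 2 (k=7, s=1, v=-2) hits B1=T, B4=T, B6=F, B7=F, B8=T, B9=S, B10=T
test 3 (k=1, s=5, v=-3) hits B1=F, B2=T, B3=E, B4=F, B5=F, B6=F, B7=F, B8=F, B9=E, B11=F
test 4 (k=4, s=1, v=-4) hits B1=T, B4=T, B6=F, B7=F, B8=T, B9=S, B10=T
test 5 (k=1, s=3, v=-3) hits B1=T, B4=F, B5=F, B6=F, B7=F, B8=F, B9=E, B11=F
test 6 (k=7, s=4, v=-3) hits B1=T, B4=F, B5=T, B6=F, B7=F, B8=T, B9=S, B10=F
test 7 (k=4, s=1, v=-2) hits B1=T, B4=T, B6=F, B7=F, B8=T, B9=S, B10=T
test 8 (k=1, s=3, v=-2) hits B1=T, B4=F, B5=F, B6=F, B7=F, B8=T, B9=E, B10=T
test 9 (k=6, s=5, v=-2) hits B1=F, B2=T, B3=S, B4=F, B5=F, B6=T, B7=F, B8=T, B9=E, B10=T
union over the pool: B1=T, B1=F, B2=T, B3=S, B3=E, B4=T, B4=F, B5=T, B5=F, B6=T, B6=F, B7=F, B8=T, B8=F, B9=S, B9=E, B10=T, B10=F, B11=F
uncovered (3 of 22): B2=F, B7=T, B11=T

Answer: B2=F, B7=T, B11=T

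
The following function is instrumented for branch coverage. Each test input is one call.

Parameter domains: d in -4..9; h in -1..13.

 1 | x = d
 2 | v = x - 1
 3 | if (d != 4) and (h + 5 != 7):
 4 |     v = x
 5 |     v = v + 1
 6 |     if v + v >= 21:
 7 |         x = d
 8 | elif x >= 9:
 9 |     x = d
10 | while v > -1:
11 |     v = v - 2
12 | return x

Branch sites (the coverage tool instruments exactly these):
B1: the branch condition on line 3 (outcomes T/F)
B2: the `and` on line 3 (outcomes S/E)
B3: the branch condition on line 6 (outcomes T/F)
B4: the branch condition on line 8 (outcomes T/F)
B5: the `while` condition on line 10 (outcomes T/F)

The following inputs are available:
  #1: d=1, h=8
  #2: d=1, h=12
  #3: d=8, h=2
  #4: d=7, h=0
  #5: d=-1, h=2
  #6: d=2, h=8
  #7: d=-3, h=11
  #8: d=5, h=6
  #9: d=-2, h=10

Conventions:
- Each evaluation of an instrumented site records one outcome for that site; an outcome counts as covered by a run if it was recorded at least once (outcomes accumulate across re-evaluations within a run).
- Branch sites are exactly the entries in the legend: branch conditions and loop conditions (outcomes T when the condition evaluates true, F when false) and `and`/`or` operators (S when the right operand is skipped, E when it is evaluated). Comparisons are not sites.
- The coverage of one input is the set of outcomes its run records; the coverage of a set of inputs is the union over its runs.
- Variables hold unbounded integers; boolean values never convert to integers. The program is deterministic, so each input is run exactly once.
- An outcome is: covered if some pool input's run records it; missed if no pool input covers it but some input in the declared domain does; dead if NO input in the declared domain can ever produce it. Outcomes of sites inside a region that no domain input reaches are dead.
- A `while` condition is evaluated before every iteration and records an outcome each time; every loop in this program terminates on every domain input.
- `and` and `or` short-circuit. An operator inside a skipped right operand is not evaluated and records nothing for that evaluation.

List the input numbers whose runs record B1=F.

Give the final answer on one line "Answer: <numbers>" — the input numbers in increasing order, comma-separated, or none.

input #1 (d=1, h=8): never hits B1=F
input #2 (d=1, h=12): never hits B1=F
input #3 (d=8, h=2): hits B1=F
input #4 (d=7, h=0): never hits B1=F
input #5 (d=-1, h=2): hits B1=F
input #6 (d=2, h=8): never hits B1=F
input #7 (d=-3, h=11): never hits B1=F
input #8 (d=5, h=6): never hits B1=F
input #9 (d=-2, h=10): never hits B1=F

Answer: 3, 5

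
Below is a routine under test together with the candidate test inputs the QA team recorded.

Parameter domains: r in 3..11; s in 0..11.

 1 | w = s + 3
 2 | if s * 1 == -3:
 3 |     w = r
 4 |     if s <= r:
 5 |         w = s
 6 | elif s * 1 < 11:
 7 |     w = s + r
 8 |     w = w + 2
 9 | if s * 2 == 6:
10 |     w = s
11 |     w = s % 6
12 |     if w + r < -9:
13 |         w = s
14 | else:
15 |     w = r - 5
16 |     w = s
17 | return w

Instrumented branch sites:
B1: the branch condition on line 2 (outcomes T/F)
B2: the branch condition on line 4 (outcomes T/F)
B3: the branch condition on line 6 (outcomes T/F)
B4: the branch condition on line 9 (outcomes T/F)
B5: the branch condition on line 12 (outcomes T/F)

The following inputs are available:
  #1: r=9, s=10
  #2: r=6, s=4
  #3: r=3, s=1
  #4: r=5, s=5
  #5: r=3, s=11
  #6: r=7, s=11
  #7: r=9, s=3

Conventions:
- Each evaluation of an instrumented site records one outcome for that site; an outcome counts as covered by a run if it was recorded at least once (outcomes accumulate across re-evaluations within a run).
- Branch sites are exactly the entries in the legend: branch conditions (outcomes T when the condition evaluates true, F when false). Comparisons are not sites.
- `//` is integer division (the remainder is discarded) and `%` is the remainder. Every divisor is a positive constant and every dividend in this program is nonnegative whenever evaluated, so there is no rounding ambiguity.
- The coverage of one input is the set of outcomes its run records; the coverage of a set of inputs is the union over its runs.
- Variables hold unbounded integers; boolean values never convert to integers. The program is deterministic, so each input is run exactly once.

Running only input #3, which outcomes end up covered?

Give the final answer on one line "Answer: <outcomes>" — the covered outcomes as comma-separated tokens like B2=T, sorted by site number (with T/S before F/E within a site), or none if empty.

Simulating input #3 (r=3, s=1) step by step:
  B1->F, B3->T, B4->F
as a set, this run covers: B1=F, B3=T, B4=F

Answer: B1=F, B3=T, B4=F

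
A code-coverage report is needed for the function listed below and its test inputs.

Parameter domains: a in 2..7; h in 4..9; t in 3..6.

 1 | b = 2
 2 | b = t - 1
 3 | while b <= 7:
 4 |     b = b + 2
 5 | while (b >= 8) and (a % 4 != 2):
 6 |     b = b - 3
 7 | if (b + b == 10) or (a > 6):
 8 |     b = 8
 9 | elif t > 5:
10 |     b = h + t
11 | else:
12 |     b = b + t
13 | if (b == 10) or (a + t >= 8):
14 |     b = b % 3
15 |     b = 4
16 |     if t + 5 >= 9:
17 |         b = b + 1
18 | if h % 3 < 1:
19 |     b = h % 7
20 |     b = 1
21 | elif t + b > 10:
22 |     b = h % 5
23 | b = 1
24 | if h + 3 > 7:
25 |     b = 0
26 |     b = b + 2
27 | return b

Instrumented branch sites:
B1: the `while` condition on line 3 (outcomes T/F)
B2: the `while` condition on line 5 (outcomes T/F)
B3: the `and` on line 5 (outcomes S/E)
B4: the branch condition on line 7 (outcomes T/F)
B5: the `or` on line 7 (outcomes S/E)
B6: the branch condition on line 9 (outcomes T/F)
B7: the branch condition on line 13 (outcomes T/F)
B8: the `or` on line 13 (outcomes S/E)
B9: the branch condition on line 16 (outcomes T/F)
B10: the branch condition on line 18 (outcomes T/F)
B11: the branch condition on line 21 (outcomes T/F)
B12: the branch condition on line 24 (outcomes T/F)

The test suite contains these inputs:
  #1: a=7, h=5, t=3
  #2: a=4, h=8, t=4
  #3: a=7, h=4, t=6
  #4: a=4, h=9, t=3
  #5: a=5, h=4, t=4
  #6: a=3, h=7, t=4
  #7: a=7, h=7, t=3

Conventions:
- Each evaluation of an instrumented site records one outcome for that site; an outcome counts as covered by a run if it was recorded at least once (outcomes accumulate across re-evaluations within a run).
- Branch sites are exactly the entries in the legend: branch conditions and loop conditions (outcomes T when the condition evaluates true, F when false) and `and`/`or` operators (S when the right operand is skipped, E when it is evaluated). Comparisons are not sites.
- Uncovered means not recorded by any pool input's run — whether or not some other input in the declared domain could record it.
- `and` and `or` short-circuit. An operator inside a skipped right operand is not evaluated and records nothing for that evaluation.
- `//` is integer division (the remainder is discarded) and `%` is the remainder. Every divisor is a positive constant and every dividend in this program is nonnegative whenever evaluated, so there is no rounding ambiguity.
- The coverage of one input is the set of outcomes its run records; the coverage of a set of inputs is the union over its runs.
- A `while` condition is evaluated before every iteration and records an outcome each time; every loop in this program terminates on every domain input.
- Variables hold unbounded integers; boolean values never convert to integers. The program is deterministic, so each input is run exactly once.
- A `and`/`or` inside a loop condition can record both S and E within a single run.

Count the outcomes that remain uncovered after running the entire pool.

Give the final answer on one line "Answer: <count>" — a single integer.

run #1 (a=7, h=5, t=3) runs B1->T, B1->T, B1->T, B1->F, B3->E, B2->T, B3->S, B2->F, B5->S, B4->T, B8->E, B7->T, B9->F, B10->F, ...; records B1=T, B1=F, B2=T, B2=F, B3=S, B3=E, B4=T, B5=S, B7=T, B8=E, B9=F, B10=F, B11=F, B12=T
run #2 (a=4, h=8, t=4) runs B1->T, B1->T, B1->T, B1->F, B3->E, B2->T, B3->S, B2->F, B5->E, B4->F, B6->F, B8->S, B7->T, B9->T, ...; records B1=T, B1=F, B2=T, B2=F, B3=S, B3=E, B4=F, B5=E, B6=F, B7=T, B8=S, B9=T, B10=F, B11=F, B12=T
run #3 (a=7, h=4, t=6) runs B1->T, B1->T, B1->F, B3->E, B2->T, B3->S, B2->F, B5->E, B4->T, B8->E, B7->T, B9->T, B10->F, B11->T, ...; records B1=T, B1=F, B2=T, B2=F, B3=S, B3=E, B4=T, B5=E, B7=T, B8=E, B9=T, B10=F, B11=T, B12=F
run #4 (a=4, h=9, t=3) runs B1->T, B1->T, B1->T, B1->F, B3->E, B2->T, B3->S, B2->F, B5->S, B4->T, B8->E, B7->F, B10->T, B12->T; records B1=T, B1=F, B2=T, B2=F, B3=S, B3=E, B4=T, B5=S, B7=F, B8=E, B10=T, B12=T
run #5 (a=5, h=4, t=4) runs B1->T, B1->T, B1->T, B1->F, B3->E, B2->T, B3->S, B2->F, B5->E, B4->F, B6->F, B8->S, B7->T, B9->T, ...; records B1=T, B1=F, B2=T, B2=F, B3=S, B3=E, B4=F, B5=E, B6=F, B7=T, B8=S, B9=T, B10=F, B11=F, B12=F
run #6 (a=3, h=7, t=4) runs B1->T, B1->T, B1->T, B1->F, B3->E, B2->T, B3->S, B2->F, B5->E, B4->F, B6->F, B8->S, B7->T, B9->T, ...; records B1=T, B1=F, B2=T, B2=F, B3=S, B3=E, B4=F, B5=E, B6=F, B7=T, B8=S, B9=T, B10=F, B11=F, B12=T
run #7 (a=7, h=7, t=3) runs B1->T, B1->T, B1->T, B1->F, B3->E, B2->T, B3->S, B2->F, B5->S, B4->T, B8->E, B7->T, B9->F, B10->F, ...; records B1=T, B1=F, B2=T, B2=F, B3=S, B3=E, B4=T, B5=S, B7=T, B8=E, B9=F, B10=F, B11=F, B12=T
union over the pool: B1=T, B1=F, B2=T, B2=F, B3=S, B3=E, B4=T, B4=F, B5=S, B5=E, B6=F, B7=T, B7=F, B8=S, B8=E, B9=T, B9=F, B10=T, B10=F, B11=T, B11=F, B12=T, B12=F
uncovered (1 of 24): B6=T

Answer: 1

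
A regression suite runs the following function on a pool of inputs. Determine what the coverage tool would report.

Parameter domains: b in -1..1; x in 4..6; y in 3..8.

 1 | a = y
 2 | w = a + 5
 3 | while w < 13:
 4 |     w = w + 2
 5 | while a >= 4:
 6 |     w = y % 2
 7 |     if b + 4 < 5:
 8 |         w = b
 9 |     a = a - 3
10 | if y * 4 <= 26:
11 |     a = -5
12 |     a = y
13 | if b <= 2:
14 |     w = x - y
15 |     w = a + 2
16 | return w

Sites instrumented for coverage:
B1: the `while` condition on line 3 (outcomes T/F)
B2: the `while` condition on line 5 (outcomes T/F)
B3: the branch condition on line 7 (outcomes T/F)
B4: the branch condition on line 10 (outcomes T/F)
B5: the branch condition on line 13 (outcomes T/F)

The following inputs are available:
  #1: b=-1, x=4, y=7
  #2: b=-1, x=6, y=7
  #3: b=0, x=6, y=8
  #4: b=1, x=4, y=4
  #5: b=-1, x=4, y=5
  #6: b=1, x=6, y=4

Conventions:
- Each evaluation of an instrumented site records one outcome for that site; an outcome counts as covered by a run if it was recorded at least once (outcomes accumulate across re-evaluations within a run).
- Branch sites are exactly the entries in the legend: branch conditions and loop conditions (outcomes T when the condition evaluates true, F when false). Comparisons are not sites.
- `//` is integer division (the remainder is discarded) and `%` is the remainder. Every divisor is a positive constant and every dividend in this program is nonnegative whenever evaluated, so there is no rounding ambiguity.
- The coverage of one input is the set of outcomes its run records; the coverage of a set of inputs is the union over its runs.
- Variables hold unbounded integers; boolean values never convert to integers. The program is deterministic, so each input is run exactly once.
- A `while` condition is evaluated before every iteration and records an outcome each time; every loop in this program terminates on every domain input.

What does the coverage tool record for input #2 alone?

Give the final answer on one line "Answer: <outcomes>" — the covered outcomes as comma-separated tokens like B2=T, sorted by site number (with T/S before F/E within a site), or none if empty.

Simulating input #2 (b=-1, x=6, y=7) step by step:
  B1->T, B1->F, B2->T, B3->T, B2->T, B3->T, B2->F, B4->F, B5->T
deduplicating events, the covered set is: B1=T, B1=F, B2=T, B2=F, B3=T, B4=F, B5=T

Answer: B1=T, B1=F, B2=T, B2=F, B3=T, B4=F, B5=T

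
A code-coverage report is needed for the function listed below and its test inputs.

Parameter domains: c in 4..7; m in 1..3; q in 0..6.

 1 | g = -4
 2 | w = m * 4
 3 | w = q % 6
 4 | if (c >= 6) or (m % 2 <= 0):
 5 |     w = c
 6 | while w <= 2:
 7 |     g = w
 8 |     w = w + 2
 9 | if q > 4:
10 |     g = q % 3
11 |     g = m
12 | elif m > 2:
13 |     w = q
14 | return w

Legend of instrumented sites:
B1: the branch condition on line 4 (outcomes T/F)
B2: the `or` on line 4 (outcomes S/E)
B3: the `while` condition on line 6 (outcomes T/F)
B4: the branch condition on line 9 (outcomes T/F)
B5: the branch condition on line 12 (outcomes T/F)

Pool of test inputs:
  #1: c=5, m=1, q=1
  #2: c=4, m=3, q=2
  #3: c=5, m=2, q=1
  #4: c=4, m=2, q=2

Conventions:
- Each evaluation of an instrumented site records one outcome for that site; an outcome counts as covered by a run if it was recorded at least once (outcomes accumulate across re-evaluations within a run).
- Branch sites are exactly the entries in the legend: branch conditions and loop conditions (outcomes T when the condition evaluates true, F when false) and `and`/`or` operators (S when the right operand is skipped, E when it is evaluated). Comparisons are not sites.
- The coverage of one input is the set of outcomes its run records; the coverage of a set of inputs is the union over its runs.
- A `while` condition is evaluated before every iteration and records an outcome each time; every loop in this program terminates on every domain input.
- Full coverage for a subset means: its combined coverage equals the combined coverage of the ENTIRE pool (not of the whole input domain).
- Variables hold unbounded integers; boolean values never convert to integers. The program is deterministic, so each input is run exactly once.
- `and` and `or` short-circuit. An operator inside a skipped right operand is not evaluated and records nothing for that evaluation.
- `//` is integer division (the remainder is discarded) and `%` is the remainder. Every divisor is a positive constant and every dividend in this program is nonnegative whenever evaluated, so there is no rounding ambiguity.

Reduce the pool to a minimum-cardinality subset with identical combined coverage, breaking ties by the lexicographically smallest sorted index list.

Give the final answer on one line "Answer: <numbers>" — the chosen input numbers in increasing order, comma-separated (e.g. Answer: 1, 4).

input #1, c=5, m=1, q=1: events B2->E, B1->F, B3->T, B3->F, B4->F, B5->F; outcomes B1=F, B2=E, B3=T, B3=F, B4=F, B5=F
input #2, c=4, m=3, q=2: events B2->E, B1->F, B3->T, B3->F, B4->F, B5->T; outcomes B1=F, B2=E, B3=T, B3=F, B4=F, B5=T
input #3, c=5, m=2, q=1: events B2->E, B1->T, B3->F, B4->F, B5->F; outcomes B1=T, B2=E, B3=F, B4=F, B5=F
input #4, c=4, m=2, q=2: events B2->E, B1->T, B3->F, B4->F, B5->F; outcomes B1=T, B2=E, B3=F, B4=F, B5=F
pool-wide coverage (8 outcomes): B1=T, B1=F, B2=E, B3=T, B3=F, B4=F, B5=T, B5=F
size 1 is not enough: best union over all size-1 subsets is 6/8
inputs {2, 3} (size 2) cover everything; no size-2 subset with a lexicographically smaller index list covers all 8

Answer: 2, 3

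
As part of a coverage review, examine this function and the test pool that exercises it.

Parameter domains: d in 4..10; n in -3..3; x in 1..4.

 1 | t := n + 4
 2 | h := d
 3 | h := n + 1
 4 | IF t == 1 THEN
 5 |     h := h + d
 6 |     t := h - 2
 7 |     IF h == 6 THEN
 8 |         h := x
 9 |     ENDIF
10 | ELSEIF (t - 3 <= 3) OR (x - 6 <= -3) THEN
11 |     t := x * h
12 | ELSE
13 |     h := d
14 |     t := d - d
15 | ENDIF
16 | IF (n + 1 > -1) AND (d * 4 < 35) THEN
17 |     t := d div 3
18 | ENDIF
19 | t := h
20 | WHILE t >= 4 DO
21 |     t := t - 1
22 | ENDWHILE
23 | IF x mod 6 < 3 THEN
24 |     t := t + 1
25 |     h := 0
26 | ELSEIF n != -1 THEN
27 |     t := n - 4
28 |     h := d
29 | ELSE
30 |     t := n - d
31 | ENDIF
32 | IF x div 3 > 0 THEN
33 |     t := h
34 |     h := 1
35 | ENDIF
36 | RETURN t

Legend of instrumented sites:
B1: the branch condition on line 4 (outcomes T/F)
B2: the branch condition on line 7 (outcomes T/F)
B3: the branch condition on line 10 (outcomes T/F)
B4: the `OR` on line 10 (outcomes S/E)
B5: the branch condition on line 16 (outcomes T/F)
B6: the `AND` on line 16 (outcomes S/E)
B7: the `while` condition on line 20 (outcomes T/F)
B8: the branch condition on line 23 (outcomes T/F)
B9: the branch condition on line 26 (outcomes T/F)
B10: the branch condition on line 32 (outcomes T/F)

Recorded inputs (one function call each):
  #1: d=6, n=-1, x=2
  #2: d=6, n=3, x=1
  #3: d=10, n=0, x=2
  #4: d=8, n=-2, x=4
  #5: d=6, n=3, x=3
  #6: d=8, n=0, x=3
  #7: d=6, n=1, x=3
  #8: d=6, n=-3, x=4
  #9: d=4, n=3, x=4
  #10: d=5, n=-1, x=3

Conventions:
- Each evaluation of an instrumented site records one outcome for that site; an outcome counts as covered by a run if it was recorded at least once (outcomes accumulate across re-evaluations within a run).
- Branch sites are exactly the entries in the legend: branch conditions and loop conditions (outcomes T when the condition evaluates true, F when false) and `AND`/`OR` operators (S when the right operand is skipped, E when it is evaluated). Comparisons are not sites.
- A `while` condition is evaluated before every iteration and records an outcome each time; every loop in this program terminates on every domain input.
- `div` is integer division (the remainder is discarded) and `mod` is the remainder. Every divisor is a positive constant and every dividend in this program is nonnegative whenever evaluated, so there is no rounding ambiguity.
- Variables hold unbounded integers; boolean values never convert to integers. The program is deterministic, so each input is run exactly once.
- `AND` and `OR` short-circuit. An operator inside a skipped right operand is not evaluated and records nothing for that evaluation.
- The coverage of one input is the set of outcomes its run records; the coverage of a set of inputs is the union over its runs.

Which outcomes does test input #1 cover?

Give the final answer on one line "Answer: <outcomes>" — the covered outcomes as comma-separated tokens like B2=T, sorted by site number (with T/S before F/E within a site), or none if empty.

Tracing the run of input #1 (d=6, n=-1, x=2):
  B1->F, B4->S, B3->T, B6->E, B5->T, B7->F, B8->T, B10->F
collecting distinct outcomes: B1=F, B3=T, B4=S, B5=T, B6=E, B7=F, B8=T, B10=F

Answer: B1=F, B3=T, B4=S, B5=T, B6=E, B7=F, B8=T, B10=F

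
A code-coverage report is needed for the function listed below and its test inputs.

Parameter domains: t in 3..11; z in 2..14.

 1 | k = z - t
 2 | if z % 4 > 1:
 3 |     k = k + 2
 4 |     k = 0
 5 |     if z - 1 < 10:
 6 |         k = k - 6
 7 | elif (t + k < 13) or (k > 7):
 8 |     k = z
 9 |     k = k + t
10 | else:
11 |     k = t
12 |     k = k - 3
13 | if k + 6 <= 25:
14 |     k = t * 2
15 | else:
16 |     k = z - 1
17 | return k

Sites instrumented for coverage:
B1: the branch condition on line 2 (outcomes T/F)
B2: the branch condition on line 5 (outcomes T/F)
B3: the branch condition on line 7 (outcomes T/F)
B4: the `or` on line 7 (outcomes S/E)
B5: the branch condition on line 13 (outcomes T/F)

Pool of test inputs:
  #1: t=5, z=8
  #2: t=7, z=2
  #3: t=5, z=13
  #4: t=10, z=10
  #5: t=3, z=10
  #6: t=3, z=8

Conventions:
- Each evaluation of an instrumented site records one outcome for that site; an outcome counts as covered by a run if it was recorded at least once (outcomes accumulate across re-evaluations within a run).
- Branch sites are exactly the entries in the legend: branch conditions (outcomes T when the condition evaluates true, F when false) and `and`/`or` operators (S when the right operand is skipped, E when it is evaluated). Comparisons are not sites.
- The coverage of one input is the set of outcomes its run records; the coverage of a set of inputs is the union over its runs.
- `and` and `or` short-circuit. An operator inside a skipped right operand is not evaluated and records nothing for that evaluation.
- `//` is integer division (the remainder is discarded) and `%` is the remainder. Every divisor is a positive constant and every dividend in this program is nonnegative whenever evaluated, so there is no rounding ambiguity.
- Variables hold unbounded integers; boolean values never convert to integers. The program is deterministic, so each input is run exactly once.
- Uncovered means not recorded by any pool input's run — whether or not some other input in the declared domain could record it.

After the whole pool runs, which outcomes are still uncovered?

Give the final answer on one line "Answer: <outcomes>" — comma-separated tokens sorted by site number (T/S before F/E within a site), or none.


test 1 (t=5, z=8) fires B1->F, B4->S, B3->T, B5->T; hits B1=F, B3=T, B4=S, B5=T
test 2 (t=7, z=2) fires B1->T, B2->T, B5->T; hits B1=T, B2=T, B5=T
test 3 (t=5, z=13) fires B1->F, B4->E, B3->T, B5->T; hits B1=F, B3=T, B4=E, B5=T
test 4 (t=10, z=10) fires B1->T, B2->T, B5->T; hits B1=T, B2=T, B5=T
test 5 (t=3, z=10) fires B1->T, B2->T, B5->T; hits B1=T, B2=T, B5=T
test 6 (t=3, z=8) fires B1->F, B4->S, B3->T, B5->T; hits B1=F, B3=T, B4=S, B5=T
union over the pool: B1=T, B1=F, B2=T, B3=T, B4=S, B4=E, B5=T
uncovered (3 of 10): B2=F, B3=F, B5=F
Answer: B2=F, B3=F, B5=F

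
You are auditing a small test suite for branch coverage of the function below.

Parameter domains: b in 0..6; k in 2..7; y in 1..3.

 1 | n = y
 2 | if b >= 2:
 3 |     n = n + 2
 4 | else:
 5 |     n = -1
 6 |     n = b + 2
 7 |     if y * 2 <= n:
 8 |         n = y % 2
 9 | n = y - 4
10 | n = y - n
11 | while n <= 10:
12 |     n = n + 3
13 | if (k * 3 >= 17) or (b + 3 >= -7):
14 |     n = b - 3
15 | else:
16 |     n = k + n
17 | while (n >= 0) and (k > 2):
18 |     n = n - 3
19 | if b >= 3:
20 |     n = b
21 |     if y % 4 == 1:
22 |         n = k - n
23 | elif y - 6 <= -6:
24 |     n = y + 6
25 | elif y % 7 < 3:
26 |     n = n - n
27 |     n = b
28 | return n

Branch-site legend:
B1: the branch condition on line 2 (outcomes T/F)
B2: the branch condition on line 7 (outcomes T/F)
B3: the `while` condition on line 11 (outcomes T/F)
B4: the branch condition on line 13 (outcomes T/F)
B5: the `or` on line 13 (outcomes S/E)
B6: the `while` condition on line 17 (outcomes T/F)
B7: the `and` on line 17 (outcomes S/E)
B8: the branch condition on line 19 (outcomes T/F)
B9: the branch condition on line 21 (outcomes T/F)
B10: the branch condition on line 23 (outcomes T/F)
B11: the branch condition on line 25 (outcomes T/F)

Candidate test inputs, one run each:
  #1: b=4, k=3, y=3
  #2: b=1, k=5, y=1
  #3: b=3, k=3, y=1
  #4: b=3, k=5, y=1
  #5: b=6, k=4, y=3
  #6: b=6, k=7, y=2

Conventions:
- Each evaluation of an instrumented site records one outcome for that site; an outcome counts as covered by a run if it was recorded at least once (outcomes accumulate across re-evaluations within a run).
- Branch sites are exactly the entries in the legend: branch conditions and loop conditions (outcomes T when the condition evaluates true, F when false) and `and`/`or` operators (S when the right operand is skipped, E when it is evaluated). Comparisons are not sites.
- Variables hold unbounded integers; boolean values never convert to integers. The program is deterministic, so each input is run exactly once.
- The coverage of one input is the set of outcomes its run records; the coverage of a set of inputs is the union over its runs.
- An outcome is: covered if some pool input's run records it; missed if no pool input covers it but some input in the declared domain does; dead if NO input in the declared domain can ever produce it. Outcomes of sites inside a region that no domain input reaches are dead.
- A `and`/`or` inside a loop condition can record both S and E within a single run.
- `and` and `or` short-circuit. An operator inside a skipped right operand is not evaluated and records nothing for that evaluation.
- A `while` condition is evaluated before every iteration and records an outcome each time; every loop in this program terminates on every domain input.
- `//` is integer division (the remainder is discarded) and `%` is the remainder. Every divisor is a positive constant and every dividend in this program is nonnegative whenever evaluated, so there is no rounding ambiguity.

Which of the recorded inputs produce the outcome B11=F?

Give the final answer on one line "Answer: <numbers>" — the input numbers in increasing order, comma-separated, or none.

input #1 (b=4, k=3, y=3): misses B11=F
input #2 (b=1, k=5, y=1): misses B11=F
input #3 (b=3, k=3, y=1): misses B11=F
input #4 (b=3, k=5, y=1): misses B11=F
input #5 (b=6, k=4, y=3): misses B11=F
input #6 (b=6, k=7, y=2): misses B11=F

Answer: none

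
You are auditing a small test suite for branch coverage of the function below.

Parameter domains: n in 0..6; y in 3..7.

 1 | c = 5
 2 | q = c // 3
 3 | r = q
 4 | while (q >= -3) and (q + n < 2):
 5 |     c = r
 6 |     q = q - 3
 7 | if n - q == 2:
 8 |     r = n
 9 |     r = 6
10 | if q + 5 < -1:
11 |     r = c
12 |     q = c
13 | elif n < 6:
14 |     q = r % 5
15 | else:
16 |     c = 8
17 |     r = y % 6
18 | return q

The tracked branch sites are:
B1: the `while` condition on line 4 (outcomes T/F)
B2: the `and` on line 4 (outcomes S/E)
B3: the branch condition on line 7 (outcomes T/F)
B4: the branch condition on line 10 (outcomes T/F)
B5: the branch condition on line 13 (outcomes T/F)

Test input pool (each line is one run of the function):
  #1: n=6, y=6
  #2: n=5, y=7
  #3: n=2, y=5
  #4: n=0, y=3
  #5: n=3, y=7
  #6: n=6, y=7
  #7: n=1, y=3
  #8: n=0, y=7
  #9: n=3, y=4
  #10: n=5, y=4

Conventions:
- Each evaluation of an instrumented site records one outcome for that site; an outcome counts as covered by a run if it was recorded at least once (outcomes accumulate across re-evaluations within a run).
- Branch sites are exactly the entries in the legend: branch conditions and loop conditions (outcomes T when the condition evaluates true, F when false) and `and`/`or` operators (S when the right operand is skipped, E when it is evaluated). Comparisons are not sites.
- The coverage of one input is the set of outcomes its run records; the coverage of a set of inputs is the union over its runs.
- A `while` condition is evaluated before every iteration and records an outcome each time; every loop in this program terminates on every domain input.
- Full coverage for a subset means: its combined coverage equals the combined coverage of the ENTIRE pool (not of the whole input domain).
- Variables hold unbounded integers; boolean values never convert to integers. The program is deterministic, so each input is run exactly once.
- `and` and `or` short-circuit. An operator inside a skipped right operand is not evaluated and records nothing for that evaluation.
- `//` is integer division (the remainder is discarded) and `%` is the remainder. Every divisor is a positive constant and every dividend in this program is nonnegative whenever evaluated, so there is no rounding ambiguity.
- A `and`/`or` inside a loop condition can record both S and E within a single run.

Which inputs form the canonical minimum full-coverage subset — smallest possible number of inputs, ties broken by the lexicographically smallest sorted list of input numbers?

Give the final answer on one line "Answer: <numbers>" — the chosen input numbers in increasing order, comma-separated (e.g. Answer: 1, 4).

input #1, n=6, y=6: outcomes B1=F, B2=E, B3=F, B4=F, B5=F
input #2, n=5, y=7: outcomes B1=F, B2=E, B3=F, B4=F, B5=T
input #3, n=2, y=5: outcomes B1=F, B2=E, B3=F, B4=F, B5=T
input #4, n=0, y=3: outcomes B1=T, B1=F, B2=S, B2=E, B3=F, B4=F, B5=T
input #5, n=3, y=7: outcomes B1=F, B2=E, B3=T, B4=F, B5=T
input #6, n=6, y=7: outcomes B1=F, B2=E, B3=F, B4=F, B5=F
input #7, n=1, y=3: outcomes B1=F, B2=E, B3=F, B4=F, B5=T
input #8, n=0, y=7: outcomes B1=T, B1=F, B2=S, B2=E, B3=F, B4=F, B5=T
input #9, n=3, y=4: outcomes B1=F, B2=E, B3=T, B4=F, B5=T
input #10, n=5, y=4: outcomes B1=F, B2=E, B3=F, B4=F, B5=T
pool-wide coverage (9 outcomes): B1=T, B1=F, B2=S, B2=E, B3=T, B3=F, B4=F, B5=T, B5=F
every size-1 subset falls short of the 9 outcomes (best: 7/9)
every size-2 subset falls short of the 9 outcomes (best: 8/9)
inputs {1, 4, 5} (size 3) cover everything; no size-3 subset with a lexicographically smaller index list covers all 9

Answer: 1, 4, 5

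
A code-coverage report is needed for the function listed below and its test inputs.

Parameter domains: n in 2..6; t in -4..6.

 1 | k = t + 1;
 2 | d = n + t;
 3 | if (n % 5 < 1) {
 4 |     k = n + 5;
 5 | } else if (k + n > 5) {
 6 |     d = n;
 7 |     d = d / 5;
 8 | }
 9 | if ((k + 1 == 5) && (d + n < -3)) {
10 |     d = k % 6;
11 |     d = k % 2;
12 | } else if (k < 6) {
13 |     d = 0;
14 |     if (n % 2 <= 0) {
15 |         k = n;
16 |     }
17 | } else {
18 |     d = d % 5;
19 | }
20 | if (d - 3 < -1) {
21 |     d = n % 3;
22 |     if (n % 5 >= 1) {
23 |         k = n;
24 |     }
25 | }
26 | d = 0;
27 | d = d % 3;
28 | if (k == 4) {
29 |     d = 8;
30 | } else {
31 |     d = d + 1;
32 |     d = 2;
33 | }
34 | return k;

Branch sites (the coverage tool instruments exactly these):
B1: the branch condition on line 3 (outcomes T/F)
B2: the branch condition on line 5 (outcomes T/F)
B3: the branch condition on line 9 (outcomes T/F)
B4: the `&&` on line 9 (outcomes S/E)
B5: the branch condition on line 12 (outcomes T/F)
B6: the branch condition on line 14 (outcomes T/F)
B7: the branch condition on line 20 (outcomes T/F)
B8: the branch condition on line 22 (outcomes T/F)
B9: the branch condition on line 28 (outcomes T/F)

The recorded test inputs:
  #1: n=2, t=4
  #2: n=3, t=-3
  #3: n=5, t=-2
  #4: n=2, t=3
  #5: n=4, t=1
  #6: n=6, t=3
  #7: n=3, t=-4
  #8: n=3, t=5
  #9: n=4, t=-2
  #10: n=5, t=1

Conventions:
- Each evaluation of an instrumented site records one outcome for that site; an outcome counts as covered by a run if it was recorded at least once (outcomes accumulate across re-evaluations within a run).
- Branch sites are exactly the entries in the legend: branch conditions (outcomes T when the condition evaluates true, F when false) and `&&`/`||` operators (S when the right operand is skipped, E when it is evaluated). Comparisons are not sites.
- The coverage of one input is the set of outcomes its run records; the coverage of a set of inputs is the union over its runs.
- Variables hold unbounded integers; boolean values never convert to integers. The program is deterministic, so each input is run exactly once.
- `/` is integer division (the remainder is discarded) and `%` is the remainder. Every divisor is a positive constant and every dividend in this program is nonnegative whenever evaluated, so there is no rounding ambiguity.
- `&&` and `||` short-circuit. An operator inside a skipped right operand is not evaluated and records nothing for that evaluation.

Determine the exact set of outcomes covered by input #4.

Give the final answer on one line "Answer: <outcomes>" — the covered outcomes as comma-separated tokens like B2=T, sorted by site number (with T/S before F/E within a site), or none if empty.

Running input #4 (n=2, t=3), event by event:
  B1->F, B2->T, B4->E, B3->F, B5->T, B6->T, B7->T, B8->T, B9->F
as a set, this run covers: B1=F, B2=T, B3=F, B4=E, B5=T, B6=T, B7=T, B8=T, B9=F

Answer: B1=F, B2=T, B3=F, B4=E, B5=T, B6=T, B7=T, B8=T, B9=F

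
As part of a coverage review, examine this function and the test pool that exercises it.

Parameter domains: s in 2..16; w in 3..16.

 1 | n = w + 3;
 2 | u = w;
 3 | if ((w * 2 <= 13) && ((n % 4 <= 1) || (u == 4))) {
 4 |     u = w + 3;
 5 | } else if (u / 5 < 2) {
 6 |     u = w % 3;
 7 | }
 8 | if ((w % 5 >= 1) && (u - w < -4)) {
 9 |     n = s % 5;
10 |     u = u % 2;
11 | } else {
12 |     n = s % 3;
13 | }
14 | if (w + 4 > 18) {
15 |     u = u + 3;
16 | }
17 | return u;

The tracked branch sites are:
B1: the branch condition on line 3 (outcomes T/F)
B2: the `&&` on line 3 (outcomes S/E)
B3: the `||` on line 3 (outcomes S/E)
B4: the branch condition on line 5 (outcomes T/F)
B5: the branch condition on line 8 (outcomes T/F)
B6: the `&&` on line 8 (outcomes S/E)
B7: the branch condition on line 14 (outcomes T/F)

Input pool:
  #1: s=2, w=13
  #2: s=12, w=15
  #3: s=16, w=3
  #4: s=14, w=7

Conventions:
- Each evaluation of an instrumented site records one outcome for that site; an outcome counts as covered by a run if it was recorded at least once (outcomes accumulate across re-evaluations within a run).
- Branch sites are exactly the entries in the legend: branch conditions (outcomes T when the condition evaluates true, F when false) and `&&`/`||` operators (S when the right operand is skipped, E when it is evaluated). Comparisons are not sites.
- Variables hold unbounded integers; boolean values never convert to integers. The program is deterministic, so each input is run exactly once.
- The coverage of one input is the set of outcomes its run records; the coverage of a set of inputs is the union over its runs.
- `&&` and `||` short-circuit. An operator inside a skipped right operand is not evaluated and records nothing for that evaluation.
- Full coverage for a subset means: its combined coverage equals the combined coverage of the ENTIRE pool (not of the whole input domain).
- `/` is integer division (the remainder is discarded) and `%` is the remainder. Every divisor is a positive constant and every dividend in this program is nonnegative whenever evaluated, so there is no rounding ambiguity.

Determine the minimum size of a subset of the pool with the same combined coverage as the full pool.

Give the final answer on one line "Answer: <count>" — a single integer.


input #1, s=2, w=13: outcomes B1=F, B2=S, B4=F, B5=F, B6=E, B7=F
input #2, s=12, w=15: outcomes B1=F, B2=S, B4=F, B5=F, B6=S, B7=T
input #3, s=16, w=3: outcomes B1=F, B2=E, B3=E, B4=T, B5=F, B6=E, B7=F
input #4, s=14, w=7: outcomes B1=F, B2=S, B4=T, B5=T, B6=E, B7=F
union over all inputs: B1=F, B2=S, B2=E, B3=E, B4=T, B4=F, B5=T, B5=F, B6=S, B6=E, B7=T, B7=F (12 outcomes)
every size-1 subset falls short of the 12 outcomes (best: 7/12)
every size-2 subset falls short of the 12 outcomes (best: 11/12)
the canonical winner is {2, 3, 4}: size 3, full 12-outcome coverage, earliest index list among size-3 covers
Answer: 3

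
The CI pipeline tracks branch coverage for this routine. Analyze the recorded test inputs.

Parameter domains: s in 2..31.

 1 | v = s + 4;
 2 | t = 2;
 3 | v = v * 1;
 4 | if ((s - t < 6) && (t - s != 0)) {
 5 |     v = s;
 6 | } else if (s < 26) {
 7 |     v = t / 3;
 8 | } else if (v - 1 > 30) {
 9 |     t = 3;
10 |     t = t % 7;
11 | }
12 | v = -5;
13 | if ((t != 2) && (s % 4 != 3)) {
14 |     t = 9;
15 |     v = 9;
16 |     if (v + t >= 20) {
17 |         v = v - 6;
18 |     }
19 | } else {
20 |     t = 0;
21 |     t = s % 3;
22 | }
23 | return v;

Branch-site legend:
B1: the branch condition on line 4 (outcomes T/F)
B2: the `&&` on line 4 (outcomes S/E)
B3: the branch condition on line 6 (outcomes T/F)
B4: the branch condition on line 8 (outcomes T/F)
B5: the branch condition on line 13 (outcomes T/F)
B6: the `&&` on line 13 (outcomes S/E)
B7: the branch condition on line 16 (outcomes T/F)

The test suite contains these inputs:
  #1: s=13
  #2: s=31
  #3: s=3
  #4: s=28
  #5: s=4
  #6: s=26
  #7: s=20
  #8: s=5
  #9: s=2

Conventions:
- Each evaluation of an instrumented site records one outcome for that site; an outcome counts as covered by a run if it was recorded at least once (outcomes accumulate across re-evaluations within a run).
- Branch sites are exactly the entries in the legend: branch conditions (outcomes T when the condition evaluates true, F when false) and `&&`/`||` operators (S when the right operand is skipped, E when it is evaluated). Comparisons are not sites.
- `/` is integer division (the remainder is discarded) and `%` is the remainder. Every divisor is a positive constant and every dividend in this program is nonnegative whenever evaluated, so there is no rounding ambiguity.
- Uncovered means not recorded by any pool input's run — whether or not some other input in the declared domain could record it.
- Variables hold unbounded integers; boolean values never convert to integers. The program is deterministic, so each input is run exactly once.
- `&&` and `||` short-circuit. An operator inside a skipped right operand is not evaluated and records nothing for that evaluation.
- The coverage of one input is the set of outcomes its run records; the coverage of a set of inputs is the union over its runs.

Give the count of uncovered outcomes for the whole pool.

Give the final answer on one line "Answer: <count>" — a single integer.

test 1 (s=13) fires B2->S, B1->F, B3->T, B6->S, B5->F; hits B1=F, B2=S, B3=T, B5=F, B6=S
test 2 (s=31) fires B2->S, B1->F, B3->F, B4->T, B6->E, B5->F; hits B1=F, B2=S, B3=F, B4=T, B5=F, B6=E
test 3 (s=3) fires B2->E, B1->T, B6->S, B5->F; hits B1=T, B2=E, B5=F, B6=S
test 4 (s=28) fires B2->S, B1->F, B3->F, B4->T, B6->E, B5->T, B7->F; hits B1=F, B2=S, B3=F, B4=T, B5=T, B6=E, B7=F
test 5 (s=4) fires B2->E, B1->T, B6->S, B5->F; hits B1=T, B2=E, B5=F, B6=S
test 6 (s=26) fires B2->S, B1->F, B3->F, B4->F, B6->S, B5->F; hits B1=F, B2=S, B3=F, B4=F, B5=F, B6=S
test 7 (s=20) fires B2->S, B1->F, B3->T, B6->S, B5->F; hits B1=F, B2=S, B3=T, B5=F, B6=S
test 8 (s=5) fires B2->E, B1->T, B6->S, B5->F; hits B1=T, B2=E, B5=F, B6=S
test 9 (s=2) fires B2->E, B1->F, B3->T, B6->S, B5->F; hits B1=F, B2=E, B3=T, B5=F, B6=S
union over the pool: B1=T, B1=F, B2=S, B2=E, B3=T, B3=F, B4=T, B4=F, B5=T, B5=F, B6=S, B6=E, B7=F
uncovered (1 of 14): B7=T

Answer: 1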